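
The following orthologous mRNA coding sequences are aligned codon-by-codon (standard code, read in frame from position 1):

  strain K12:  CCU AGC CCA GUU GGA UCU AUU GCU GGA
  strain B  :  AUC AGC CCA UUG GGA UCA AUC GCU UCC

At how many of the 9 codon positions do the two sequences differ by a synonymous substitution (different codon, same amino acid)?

Codon 1: CCU Pro / AUC Ile — nonsynonymous.
Codon 2: AGC Ser / AGC Ser — identical.
Codon 3: CCA Pro / CCA Pro — identical.
Codon 4: GUU Val / UUG Leu — nonsynonymous.
Codon 5: GGA Gly / GGA Gly — identical.
Codon 6: UCU Ser / UCA Ser — synonymous.
Codon 7: AUU Ile / AUC Ile — synonymous.
Codon 8: GCU Ala / GCU Ala — identical.
Codon 9: GGA Gly / UCC Ser — nonsynonymous.
Synonymous differences: 2.

2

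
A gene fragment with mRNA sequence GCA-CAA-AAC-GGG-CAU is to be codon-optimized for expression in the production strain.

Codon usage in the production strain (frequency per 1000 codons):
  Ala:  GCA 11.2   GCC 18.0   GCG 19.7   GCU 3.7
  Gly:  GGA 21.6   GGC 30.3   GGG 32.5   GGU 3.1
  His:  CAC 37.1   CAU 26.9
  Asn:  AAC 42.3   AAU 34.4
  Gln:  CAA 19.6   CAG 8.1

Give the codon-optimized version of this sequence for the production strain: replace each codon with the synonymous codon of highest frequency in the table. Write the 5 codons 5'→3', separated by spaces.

Codon 1 (Ala): best is GCG at 19.7.
Codon 2 (Gln): best is CAA at 19.6.
Codon 3 (Asn): best is AAC at 42.3.
Codon 4 (Gly): best is GGG at 32.5.
Codon 5 (His): best is CAC at 37.1.

GCG CAA AAC GGG CAC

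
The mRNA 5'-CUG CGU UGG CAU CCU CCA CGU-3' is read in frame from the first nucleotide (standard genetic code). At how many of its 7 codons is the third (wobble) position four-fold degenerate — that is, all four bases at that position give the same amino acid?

5

Codon 1 CUG (Leu): third position 4-fold.
Codon 2 CGU (Arg): third position 4-fold.
Codon 3 UGG (Trp): third position 1-fold.
Codon 4 CAU (His): third position 2-fold.
Codon 5 CCU (Pro): third position 4-fold.
Codon 6 CCA (Pro): third position 4-fold.
Codon 7 CGU (Arg): third position 4-fold.
Four-fold degenerate third positions: 5.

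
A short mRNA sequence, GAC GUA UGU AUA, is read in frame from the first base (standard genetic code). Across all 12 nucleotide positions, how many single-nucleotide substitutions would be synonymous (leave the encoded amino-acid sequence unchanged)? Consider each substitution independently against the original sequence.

7

Codon 1 (GAC, Asp): 1 synonymous substitution.
Codon 2 (GUA, Val): 3 synonymous substitutions.
Codon 3 (UGU, Cys): 1 synonymous substitution.
Codon 4 (AUA, Ile): 2 synonymous substitutions.
Total: 1 + 3 + 1 + 2 = 7.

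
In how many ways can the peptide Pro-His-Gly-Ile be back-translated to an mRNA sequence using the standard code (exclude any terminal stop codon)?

96

Pro: 4 codons.
His: 2 codons.
Gly: 4 codons.
Ile: 3 codons.
4 × 2 × 4 × 3 = 96.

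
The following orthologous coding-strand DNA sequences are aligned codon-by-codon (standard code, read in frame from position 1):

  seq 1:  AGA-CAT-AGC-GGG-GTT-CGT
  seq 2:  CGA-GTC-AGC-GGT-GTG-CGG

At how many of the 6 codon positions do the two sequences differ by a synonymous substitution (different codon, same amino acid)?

Codon 1: AGA Arg / CGA Arg — synonymous.
Codon 2: CAT His / GTC Val — nonsynonymous.
Codon 3: AGC Ser / AGC Ser — identical.
Codon 4: GGG Gly / GGT Gly — synonymous.
Codon 5: GTT Val / GTG Val — synonymous.
Codon 6: CGT Arg / CGG Arg — synonymous.
Synonymous differences: 4.

4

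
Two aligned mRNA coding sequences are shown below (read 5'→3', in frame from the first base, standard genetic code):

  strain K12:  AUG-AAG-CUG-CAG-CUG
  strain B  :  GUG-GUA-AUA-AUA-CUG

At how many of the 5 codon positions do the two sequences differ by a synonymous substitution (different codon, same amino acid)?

Codon 1: AUG Met / GUG Val — nonsynonymous.
Codon 2: AAG Lys / GUA Val — nonsynonymous.
Codon 3: CUG Leu / AUA Ile — nonsynonymous.
Codon 4: CAG Gln / AUA Ile — nonsynonymous.
Codon 5: CUG Leu / CUG Leu — identical.
Synonymous differences: 0.

0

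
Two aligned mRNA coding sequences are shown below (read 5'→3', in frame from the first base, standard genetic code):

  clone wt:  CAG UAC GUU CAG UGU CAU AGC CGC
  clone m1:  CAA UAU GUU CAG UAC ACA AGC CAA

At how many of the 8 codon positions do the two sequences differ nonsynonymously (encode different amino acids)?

Codon 1: CAG Gln / CAA Gln — synonymous.
Codon 2: UAC Tyr / UAU Tyr — synonymous.
Codon 3: GUU Val / GUU Val — identical.
Codon 4: CAG Gln / CAG Gln — identical.
Codon 5: UGU Cys / UAC Tyr — nonsynonymous.
Codon 6: CAU His / ACA Thr — nonsynonymous.
Codon 7: AGC Ser / AGC Ser — identical.
Codon 8: CGC Arg / CAA Gln — nonsynonymous.
Nonsynonymous differences: 3.

3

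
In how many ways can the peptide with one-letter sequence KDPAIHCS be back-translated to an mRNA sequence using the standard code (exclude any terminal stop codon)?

4608

Lys: 2 codons.
Asp: 2 codons.
Pro: 4 codons.
Ala: 4 codons.
Ile: 3 codons.
His: 2 codons.
Cys: 2 codons.
Ser: 6 codons.
2 × 2 × 4 × 4 × 3 × 2 × 2 × 6 = 4608.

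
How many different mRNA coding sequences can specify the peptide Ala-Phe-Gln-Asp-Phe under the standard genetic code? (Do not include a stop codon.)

64

Ala: 4 codons.
Phe: 2 codons.
Gln: 2 codons.
Asp: 2 codons.
Phe: 2 codons.
4 × 2 × 2 × 2 × 2 = 64.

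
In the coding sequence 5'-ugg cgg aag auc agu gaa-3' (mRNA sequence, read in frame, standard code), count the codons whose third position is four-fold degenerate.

1

Codon 1 UGG (Trp): third position 1-fold.
Codon 2 CGG (Arg): third position 4-fold.
Codon 3 AAG (Lys): third position 2-fold.
Codon 4 AUC (Ile): third position 3-fold.
Codon 5 AGU (Ser): third position 2-fold.
Codon 6 GAA (Glu): third position 2-fold.
Four-fold degenerate third positions: 1.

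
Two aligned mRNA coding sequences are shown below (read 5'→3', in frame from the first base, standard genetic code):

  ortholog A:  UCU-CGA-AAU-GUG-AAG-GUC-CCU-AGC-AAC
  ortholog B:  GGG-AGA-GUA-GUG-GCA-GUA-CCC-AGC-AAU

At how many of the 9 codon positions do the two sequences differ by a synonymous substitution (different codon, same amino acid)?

Codon 1: UCU Ser / GGG Gly — nonsynonymous.
Codon 2: CGA Arg / AGA Arg — synonymous.
Codon 3: AAU Asn / GUA Val — nonsynonymous.
Codon 4: GUG Val / GUG Val — identical.
Codon 5: AAG Lys / GCA Ala — nonsynonymous.
Codon 6: GUC Val / GUA Val — synonymous.
Codon 7: CCU Pro / CCC Pro — synonymous.
Codon 8: AGC Ser / AGC Ser — identical.
Codon 9: AAC Asn / AAU Asn — synonymous.
Synonymous differences: 4.

4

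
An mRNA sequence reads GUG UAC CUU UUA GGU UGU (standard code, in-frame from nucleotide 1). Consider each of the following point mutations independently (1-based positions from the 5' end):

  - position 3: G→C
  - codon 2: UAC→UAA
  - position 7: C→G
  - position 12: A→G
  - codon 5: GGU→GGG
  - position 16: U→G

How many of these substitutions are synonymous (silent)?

3

Codon 1: GUG (Val) → GUC (Val) — synonymous.
Codon 2: UAC (Tyr) → UAA (Stop) — nonsense.
Codon 3: CUU (Leu) → GUU (Val) — missense.
Codon 4: UUA (Leu) → UUG (Leu) — synonymous.
Codon 5: GGU (Gly) → GGG (Gly) — synonymous.
Codon 6: UGU (Cys) → GGU (Gly) — missense.
Synonymous: 3 of 6.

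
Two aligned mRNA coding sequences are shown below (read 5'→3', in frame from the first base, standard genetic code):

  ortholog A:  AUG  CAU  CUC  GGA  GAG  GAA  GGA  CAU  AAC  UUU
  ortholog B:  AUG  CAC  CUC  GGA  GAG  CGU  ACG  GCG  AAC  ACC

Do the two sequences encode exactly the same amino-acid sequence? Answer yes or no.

Codon 1: AUG Met / AUG Met — identical.
Codon 2: CAU His / CAC His — synonymous.
Codon 3: CUC Leu / CUC Leu — identical.
Codon 4: GGA Gly / GGA Gly — identical.
Codon 5: GAG Glu / GAG Glu — identical.
Codon 6: GAA Glu / CGU Arg — nonsynonymous.
Codon 7: GGA Gly / ACG Thr — nonsynonymous.
Codon 8: CAU His / GCG Ala — nonsynonymous.
Codon 9: AAC Asn / AAC Asn — identical.
Codon 10: UUU Phe / ACC Thr — nonsynonymous.
Nonsynonymous differences: 4 → different protein.

no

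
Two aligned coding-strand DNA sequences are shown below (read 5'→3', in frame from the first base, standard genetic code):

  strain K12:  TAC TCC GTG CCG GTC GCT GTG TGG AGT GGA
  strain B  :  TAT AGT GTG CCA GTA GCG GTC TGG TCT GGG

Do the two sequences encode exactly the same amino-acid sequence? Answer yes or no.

Codon 1: TAC Tyr / TAT Tyr — synonymous.
Codon 2: TCC Ser / AGT Ser — synonymous.
Codon 3: GTG Val / GTG Val — identical.
Codon 4: CCG Pro / CCA Pro — synonymous.
Codon 5: GTC Val / GTA Val — synonymous.
Codon 6: GCT Ala / GCG Ala — synonymous.
Codon 7: GTG Val / GTC Val — synonymous.
Codon 8: TGG Trp / TGG Trp — identical.
Codon 9: AGT Ser / TCT Ser — synonymous.
Codon 10: GGA Gly / GGG Gly — synonymous.
Nonsynonymous differences: 0 → same protein.

yes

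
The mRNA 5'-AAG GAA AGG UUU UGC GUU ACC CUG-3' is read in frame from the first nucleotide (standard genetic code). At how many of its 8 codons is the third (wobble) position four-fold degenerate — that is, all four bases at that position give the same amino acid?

3

Codon 1 AAG (Lys): third position 2-fold.
Codon 2 GAA (Glu): third position 2-fold.
Codon 3 AGG (Arg): third position 2-fold.
Codon 4 UUU (Phe): third position 2-fold.
Codon 5 UGC (Cys): third position 2-fold.
Codon 6 GUU (Val): third position 4-fold.
Codon 7 ACC (Thr): third position 4-fold.
Codon 8 CUG (Leu): third position 4-fold.
Four-fold degenerate third positions: 3.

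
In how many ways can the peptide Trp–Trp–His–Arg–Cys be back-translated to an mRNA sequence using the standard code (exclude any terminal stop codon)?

24

Trp: 1 codon.
Trp: 1 codon.
His: 2 codons.
Arg: 6 codons.
Cys: 2 codons.
1 × 1 × 2 × 6 × 2 = 24.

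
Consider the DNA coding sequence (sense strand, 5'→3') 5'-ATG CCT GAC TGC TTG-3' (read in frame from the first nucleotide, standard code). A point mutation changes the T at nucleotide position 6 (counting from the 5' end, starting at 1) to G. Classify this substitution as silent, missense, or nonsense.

Position 6 falls in codon 2: CCT → Pro.
After the substitution the codon is CCG → Pro.
Both encode Pro, so the change is synonymous.

silent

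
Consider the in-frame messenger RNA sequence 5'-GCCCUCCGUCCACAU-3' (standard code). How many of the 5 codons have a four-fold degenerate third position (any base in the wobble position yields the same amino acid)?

4

Codon 1 GCC (Ala): third position 4-fold.
Codon 2 CUC (Leu): third position 4-fold.
Codon 3 CGU (Arg): third position 4-fold.
Codon 4 CCA (Pro): third position 4-fold.
Codon 5 CAU (His): third position 2-fold.
Four-fold degenerate third positions: 4.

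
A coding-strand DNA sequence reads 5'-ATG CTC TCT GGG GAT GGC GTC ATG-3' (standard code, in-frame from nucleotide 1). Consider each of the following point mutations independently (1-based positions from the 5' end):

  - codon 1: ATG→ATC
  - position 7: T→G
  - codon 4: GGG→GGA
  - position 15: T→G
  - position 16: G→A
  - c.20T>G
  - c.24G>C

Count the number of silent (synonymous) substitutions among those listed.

1

Codon 1: ATG (Met) → ATC (Ile) — missense.
Codon 3: TCT (Ser) → GCT (Ala) — missense.
Codon 4: GGG (Gly) → GGA (Gly) — synonymous.
Codon 5: GAT (Asp) → GAG (Glu) — missense.
Codon 6: GGC (Gly) → AGC (Ser) — missense.
Codon 7: GTC (Val) → GGC (Gly) — missense.
Codon 8: ATG (Met) → ATC (Ile) — missense.
Synonymous: 1 of 7.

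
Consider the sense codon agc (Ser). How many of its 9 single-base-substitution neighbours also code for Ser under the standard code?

Position 1: none → 0 synonymous.
Position 2: none → 0 synonymous.
Position 3: AGT → 1 synonymous.
Total: 0 + 0 + 1 = 1.

1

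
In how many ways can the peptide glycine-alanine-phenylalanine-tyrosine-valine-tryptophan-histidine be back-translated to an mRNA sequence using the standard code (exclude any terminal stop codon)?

512

Gly: 4 codons.
Ala: 4 codons.
Phe: 2 codons.
Tyr: 2 codons.
Val: 4 codons.
Trp: 1 codon.
His: 2 codons.
4 × 4 × 2 × 2 × 4 × 1 × 2 = 512.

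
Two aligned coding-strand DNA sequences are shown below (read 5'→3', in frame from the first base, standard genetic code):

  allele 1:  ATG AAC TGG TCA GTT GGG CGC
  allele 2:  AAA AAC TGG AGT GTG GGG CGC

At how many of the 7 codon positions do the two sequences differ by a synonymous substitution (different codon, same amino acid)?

Codon 1: ATG Met / AAA Lys — nonsynonymous.
Codon 2: AAC Asn / AAC Asn — identical.
Codon 3: TGG Trp / TGG Trp — identical.
Codon 4: TCA Ser / AGT Ser — synonymous.
Codon 5: GTT Val / GTG Val — synonymous.
Codon 6: GGG Gly / GGG Gly — identical.
Codon 7: CGC Arg / CGC Arg — identical.
Synonymous differences: 2.

2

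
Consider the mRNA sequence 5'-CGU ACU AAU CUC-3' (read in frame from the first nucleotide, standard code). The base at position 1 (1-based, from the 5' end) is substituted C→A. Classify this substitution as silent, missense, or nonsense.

Position 1 falls in codon 1: CGU → Arg.
After the substitution the codon is AGU → Ser.
Arg ≠ Ser, so this is a missense mutation.

missense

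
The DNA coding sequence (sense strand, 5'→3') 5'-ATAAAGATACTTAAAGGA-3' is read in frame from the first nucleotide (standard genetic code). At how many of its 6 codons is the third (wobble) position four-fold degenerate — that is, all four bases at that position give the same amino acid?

2

Codon 1 ATA (Ile): third position 3-fold.
Codon 2 AAG (Lys): third position 2-fold.
Codon 3 ATA (Ile): third position 3-fold.
Codon 4 CTT (Leu): third position 4-fold.
Codon 5 AAA (Lys): third position 2-fold.
Codon 6 GGA (Gly): third position 4-fold.
Four-fold degenerate third positions: 2.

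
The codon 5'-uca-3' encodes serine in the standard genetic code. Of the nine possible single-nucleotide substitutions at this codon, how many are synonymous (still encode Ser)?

Position 1: none → 0 synonymous.
Position 2: none → 0 synonymous.
Position 3: UCU, UCC, UCG → 3 synonymous.
Total: 0 + 0 + 3 = 3.

3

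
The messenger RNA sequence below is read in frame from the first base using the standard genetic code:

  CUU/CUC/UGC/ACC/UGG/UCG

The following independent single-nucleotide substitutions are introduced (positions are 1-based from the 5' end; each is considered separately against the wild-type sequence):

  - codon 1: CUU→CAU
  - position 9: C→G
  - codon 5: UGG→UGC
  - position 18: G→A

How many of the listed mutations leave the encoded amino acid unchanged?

Codon 1: CUU (Leu) → CAU (His) — missense.
Codon 3: UGC (Cys) → UGG (Trp) — missense.
Codon 5: UGG (Trp) → UGC (Cys) — missense.
Codon 6: UCG (Ser) → UCA (Ser) — synonymous.
Synonymous: 1 of 4.

1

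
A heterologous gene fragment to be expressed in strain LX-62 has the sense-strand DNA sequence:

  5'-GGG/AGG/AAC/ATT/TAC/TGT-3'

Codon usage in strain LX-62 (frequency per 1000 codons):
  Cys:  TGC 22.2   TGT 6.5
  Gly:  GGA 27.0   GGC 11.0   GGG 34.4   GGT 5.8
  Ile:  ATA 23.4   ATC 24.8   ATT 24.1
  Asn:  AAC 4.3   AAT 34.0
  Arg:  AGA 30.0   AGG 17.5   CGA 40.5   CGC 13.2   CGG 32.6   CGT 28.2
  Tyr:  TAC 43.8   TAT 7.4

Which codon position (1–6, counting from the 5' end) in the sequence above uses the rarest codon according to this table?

3

Codon 1 GGG (Gly): 34.4 per 1000.
Codon 2 AGG (Arg): 17.5 per 1000.
Codon 3 AAC (Asn): 4.3 per 1000.
Codon 4 ATT (Ile): 24.1 per 1000.
Codon 5 TAC (Tyr): 43.8 per 1000.
Codon 6 TGT (Cys): 6.5 per 1000.
Lowest frequency is 4.3 at codon 3.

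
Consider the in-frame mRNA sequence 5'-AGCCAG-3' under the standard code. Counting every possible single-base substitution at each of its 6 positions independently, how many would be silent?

2

Codon 1 (AGC, Ser): 1 synonymous substitution.
Codon 2 (CAG, Gln): 1 synonymous substitution.
Total: 1 + 1 = 2.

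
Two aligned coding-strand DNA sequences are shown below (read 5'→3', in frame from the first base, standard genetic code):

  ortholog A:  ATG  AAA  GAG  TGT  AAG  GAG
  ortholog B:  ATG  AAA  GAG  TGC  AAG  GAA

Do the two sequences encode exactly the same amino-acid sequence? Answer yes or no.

Codon 1: ATG Met / ATG Met — identical.
Codon 2: AAA Lys / AAA Lys — identical.
Codon 3: GAG Glu / GAG Glu — identical.
Codon 4: TGT Cys / TGC Cys — synonymous.
Codon 5: AAG Lys / AAG Lys — identical.
Codon 6: GAG Glu / GAA Glu — synonymous.
Nonsynonymous differences: 0 → same protein.

yes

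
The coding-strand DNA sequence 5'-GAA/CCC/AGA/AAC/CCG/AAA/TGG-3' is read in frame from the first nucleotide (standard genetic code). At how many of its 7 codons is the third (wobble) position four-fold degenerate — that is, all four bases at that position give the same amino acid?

Codon 1 GAA (Glu): third position 2-fold.
Codon 2 CCC (Pro): third position 4-fold.
Codon 3 AGA (Arg): third position 2-fold.
Codon 4 AAC (Asn): third position 2-fold.
Codon 5 CCG (Pro): third position 4-fold.
Codon 6 AAA (Lys): third position 2-fold.
Codon 7 TGG (Trp): third position 1-fold.
Four-fold degenerate third positions: 2.

2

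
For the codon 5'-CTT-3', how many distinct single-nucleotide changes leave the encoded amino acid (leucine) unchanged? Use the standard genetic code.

Position 1: none → 0 synonymous.
Position 2: none → 0 synonymous.
Position 3: CTC, CTA, CTG → 3 synonymous.
Total: 0 + 0 + 3 = 3.

3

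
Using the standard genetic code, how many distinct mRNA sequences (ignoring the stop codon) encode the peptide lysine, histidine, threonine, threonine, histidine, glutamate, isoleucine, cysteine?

1536

Lys: 2 codons.
His: 2 codons.
Thr: 4 codons.
Thr: 4 codons.
His: 2 codons.
Glu: 2 codons.
Ile: 3 codons.
Cys: 2 codons.
2 × 2 × 4 × 4 × 2 × 2 × 3 × 2 = 1536.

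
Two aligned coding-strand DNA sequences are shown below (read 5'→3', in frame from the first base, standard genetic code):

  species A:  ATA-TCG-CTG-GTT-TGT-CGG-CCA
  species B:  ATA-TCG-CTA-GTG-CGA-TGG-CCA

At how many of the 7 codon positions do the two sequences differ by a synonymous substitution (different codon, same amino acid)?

2

Codon 1: ATA Ile / ATA Ile — identical.
Codon 2: TCG Ser / TCG Ser — identical.
Codon 3: CTG Leu / CTA Leu — synonymous.
Codon 4: GTT Val / GTG Val — synonymous.
Codon 5: TGT Cys / CGA Arg — nonsynonymous.
Codon 6: CGG Arg / TGG Trp — nonsynonymous.
Codon 7: CCA Pro / CCA Pro — identical.
Synonymous differences: 2.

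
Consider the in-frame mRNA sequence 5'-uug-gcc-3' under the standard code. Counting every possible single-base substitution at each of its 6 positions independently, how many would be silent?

Codon 1 (UUG, Leu): 2 synonymous substitutions.
Codon 2 (GCC, Ala): 3 synonymous substitutions.
Total: 2 + 3 = 5.

5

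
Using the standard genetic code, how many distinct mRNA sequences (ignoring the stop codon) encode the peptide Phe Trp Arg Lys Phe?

48

Phe: 2 codons.
Trp: 1 codon.
Arg: 6 codons.
Lys: 2 codons.
Phe: 2 codons.
2 × 1 × 6 × 2 × 2 = 48.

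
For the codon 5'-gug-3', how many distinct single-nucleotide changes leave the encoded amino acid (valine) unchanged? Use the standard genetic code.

3

Position 1: none → 0 synonymous.
Position 2: none → 0 synonymous.
Position 3: GUU, GUC, GUA → 3 synonymous.
Total: 0 + 0 + 3 = 3.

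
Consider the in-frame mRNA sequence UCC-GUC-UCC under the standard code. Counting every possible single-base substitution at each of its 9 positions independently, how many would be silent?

9

Codon 1 (UCC, Ser): 3 synonymous substitutions.
Codon 2 (GUC, Val): 3 synonymous substitutions.
Codon 3 (UCC, Ser): 3 synonymous substitutions.
Total: 3 + 3 + 3 = 9.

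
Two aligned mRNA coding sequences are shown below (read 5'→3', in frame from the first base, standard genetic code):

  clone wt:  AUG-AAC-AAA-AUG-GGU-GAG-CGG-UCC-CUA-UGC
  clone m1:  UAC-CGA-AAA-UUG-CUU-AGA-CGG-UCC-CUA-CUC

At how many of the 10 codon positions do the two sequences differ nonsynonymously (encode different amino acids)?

6

Codon 1: AUG Met / UAC Tyr — nonsynonymous.
Codon 2: AAC Asn / CGA Arg — nonsynonymous.
Codon 3: AAA Lys / AAA Lys — identical.
Codon 4: AUG Met / UUG Leu — nonsynonymous.
Codon 5: GGU Gly / CUU Leu — nonsynonymous.
Codon 6: GAG Glu / AGA Arg — nonsynonymous.
Codon 7: CGG Arg / CGG Arg — identical.
Codon 8: UCC Ser / UCC Ser — identical.
Codon 9: CUA Leu / CUA Leu — identical.
Codon 10: UGC Cys / CUC Leu — nonsynonymous.
Nonsynonymous differences: 6.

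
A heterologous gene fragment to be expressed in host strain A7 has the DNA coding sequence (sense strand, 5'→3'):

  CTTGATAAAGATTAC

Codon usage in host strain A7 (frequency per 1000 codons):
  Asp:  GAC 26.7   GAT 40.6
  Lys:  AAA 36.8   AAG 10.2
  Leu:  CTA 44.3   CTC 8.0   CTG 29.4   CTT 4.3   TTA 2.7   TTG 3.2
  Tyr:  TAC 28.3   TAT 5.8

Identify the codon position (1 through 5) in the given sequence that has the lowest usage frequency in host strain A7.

Codon 1 CTT (Leu): 4.3 per 1000.
Codon 2 GAT (Asp): 40.6 per 1000.
Codon 3 AAA (Lys): 36.8 per 1000.
Codon 4 GAT (Asp): 40.6 per 1000.
Codon 5 TAC (Tyr): 28.3 per 1000.
Lowest frequency is 4.3 at codon 1.

1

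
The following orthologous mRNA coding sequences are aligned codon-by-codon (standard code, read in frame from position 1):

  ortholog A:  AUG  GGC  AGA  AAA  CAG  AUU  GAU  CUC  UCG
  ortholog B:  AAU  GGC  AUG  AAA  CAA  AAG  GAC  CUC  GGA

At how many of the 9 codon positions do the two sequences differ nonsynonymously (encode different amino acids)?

4

Codon 1: AUG Met / AAU Asn — nonsynonymous.
Codon 2: GGC Gly / GGC Gly — identical.
Codon 3: AGA Arg / AUG Met — nonsynonymous.
Codon 4: AAA Lys / AAA Lys — identical.
Codon 5: CAG Gln / CAA Gln — synonymous.
Codon 6: AUU Ile / AAG Lys — nonsynonymous.
Codon 7: GAU Asp / GAC Asp — synonymous.
Codon 8: CUC Leu / CUC Leu — identical.
Codon 9: UCG Ser / GGA Gly — nonsynonymous.
Nonsynonymous differences: 4.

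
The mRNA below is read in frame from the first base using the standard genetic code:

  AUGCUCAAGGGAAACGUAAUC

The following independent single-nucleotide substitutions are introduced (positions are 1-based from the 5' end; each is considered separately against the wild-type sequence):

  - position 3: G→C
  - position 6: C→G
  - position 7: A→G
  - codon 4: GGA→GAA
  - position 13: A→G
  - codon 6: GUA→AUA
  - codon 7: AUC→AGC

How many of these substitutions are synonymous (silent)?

1

Codon 1: AUG (Met) → AUC (Ile) — missense.
Codon 2: CUC (Leu) → CUG (Leu) — synonymous.
Codon 3: AAG (Lys) → GAG (Glu) — missense.
Codon 4: GGA (Gly) → GAA (Glu) — missense.
Codon 5: AAC (Asn) → GAC (Asp) — missense.
Codon 6: GUA (Val) → AUA (Ile) — missense.
Codon 7: AUC (Ile) → AGC (Ser) — missense.
Synonymous: 1 of 7.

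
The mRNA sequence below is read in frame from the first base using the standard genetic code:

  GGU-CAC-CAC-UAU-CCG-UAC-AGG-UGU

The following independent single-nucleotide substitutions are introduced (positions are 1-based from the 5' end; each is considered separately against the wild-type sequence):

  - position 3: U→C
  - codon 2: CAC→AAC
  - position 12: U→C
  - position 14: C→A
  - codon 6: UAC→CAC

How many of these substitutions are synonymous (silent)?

2

Codon 1: GGU (Gly) → GGC (Gly) — synonymous.
Codon 2: CAC (His) → AAC (Asn) — missense.
Codon 4: UAU (Tyr) → UAC (Tyr) — synonymous.
Codon 5: CCG (Pro) → CAG (Gln) — missense.
Codon 6: UAC (Tyr) → CAC (His) — missense.
Synonymous: 2 of 5.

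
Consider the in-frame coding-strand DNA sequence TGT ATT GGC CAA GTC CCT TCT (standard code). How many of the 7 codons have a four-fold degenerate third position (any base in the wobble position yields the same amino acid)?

4

Codon 1 TGT (Cys): third position 2-fold.
Codon 2 ATT (Ile): third position 3-fold.
Codon 3 GGC (Gly): third position 4-fold.
Codon 4 CAA (Gln): third position 2-fold.
Codon 5 GTC (Val): third position 4-fold.
Codon 6 CCT (Pro): third position 4-fold.
Codon 7 TCT (Ser): third position 4-fold.
Four-fold degenerate third positions: 4.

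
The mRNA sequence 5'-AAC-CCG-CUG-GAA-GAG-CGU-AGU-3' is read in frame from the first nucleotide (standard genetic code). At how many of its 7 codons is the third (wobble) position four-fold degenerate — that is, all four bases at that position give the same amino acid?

Codon 1 AAC (Asn): third position 2-fold.
Codon 2 CCG (Pro): third position 4-fold.
Codon 3 CUG (Leu): third position 4-fold.
Codon 4 GAA (Glu): third position 2-fold.
Codon 5 GAG (Glu): third position 2-fold.
Codon 6 CGU (Arg): third position 4-fold.
Codon 7 AGU (Ser): third position 2-fold.
Four-fold degenerate third positions: 3.

3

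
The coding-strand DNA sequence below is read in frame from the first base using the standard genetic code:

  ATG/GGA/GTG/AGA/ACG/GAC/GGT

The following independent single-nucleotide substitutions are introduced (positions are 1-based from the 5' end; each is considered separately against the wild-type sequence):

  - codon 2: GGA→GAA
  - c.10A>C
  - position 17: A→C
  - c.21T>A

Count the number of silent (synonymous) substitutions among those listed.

Codon 2: GGA (Gly) → GAA (Glu) — missense.
Codon 4: AGA (Arg) → CGA (Arg) — synonymous.
Codon 6: GAC (Asp) → GCC (Ala) — missense.
Codon 7: GGT (Gly) → GGA (Gly) — synonymous.
Synonymous: 2 of 4.

2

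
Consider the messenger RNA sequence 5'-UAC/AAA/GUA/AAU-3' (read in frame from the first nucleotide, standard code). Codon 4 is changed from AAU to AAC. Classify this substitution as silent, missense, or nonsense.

Position 12 falls in codon 4: AAU → Asn.
After the substitution the codon is AAC → Asn.
Both encode Asn, so the change is synonymous.

silent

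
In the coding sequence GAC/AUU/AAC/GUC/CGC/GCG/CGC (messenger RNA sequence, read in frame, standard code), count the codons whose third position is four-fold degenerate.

Codon 1 GAC (Asp): third position 2-fold.
Codon 2 AUU (Ile): third position 3-fold.
Codon 3 AAC (Asn): third position 2-fold.
Codon 4 GUC (Val): third position 4-fold.
Codon 5 CGC (Arg): third position 4-fold.
Codon 6 GCG (Ala): third position 4-fold.
Codon 7 CGC (Arg): third position 4-fold.
Four-fold degenerate third positions: 4.

4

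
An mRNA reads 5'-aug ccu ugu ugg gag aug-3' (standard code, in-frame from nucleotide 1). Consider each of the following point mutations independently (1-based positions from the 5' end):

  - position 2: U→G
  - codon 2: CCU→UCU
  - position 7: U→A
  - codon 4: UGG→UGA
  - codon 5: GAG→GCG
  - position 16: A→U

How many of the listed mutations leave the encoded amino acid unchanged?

Codon 1: AUG (Met) → AGG (Arg) — missense.
Codon 2: CCU (Pro) → UCU (Ser) — missense.
Codon 3: UGU (Cys) → AGU (Ser) — missense.
Codon 4: UGG (Trp) → UGA (Stop) — nonsense.
Codon 5: GAG (Glu) → GCG (Ala) — missense.
Codon 6: AUG (Met) → UUG (Leu) — missense.
Synonymous: 0 of 6.

0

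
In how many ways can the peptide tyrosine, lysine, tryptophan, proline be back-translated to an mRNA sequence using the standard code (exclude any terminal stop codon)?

16

Tyr: 2 codons.
Lys: 2 codons.
Trp: 1 codon.
Pro: 4 codons.
2 × 2 × 1 × 4 = 16.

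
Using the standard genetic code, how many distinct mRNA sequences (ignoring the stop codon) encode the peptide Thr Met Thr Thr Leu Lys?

768

Thr: 4 codons.
Met: 1 codon.
Thr: 4 codons.
Thr: 4 codons.
Leu: 6 codons.
Lys: 2 codons.
4 × 1 × 4 × 4 × 6 × 2 = 768.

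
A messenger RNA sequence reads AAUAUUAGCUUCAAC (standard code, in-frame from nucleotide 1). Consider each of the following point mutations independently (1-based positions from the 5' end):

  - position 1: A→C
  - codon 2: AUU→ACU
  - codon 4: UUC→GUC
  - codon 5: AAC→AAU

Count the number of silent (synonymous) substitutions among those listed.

Codon 1: AAU (Asn) → CAU (His) — missense.
Codon 2: AUU (Ile) → ACU (Thr) — missense.
Codon 4: UUC (Phe) → GUC (Val) — missense.
Codon 5: AAC (Asn) → AAU (Asn) — synonymous.
Synonymous: 1 of 4.

1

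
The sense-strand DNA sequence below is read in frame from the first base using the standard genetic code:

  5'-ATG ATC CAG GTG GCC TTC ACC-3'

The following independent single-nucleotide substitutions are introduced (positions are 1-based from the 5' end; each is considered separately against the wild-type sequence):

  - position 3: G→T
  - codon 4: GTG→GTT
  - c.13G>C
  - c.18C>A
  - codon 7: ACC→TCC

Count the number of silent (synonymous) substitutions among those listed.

Codon 1: ATG (Met) → ATT (Ile) — missense.
Codon 4: GTG (Val) → GTT (Val) — synonymous.
Codon 5: GCC (Ala) → CCC (Pro) — missense.
Codon 6: TTC (Phe) → TTA (Leu) — missense.
Codon 7: ACC (Thr) → TCC (Ser) — missense.
Synonymous: 1 of 5.

1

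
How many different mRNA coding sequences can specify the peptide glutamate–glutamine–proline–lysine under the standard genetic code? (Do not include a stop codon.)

32

Glu: 2 codons.
Gln: 2 codons.
Pro: 4 codons.
Lys: 2 codons.
2 × 2 × 4 × 2 = 32.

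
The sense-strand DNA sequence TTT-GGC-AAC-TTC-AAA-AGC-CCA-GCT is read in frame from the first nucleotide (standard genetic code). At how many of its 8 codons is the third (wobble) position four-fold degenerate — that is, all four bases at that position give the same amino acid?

Codon 1 TTT (Phe): third position 2-fold.
Codon 2 GGC (Gly): third position 4-fold.
Codon 3 AAC (Asn): third position 2-fold.
Codon 4 TTC (Phe): third position 2-fold.
Codon 5 AAA (Lys): third position 2-fold.
Codon 6 AGC (Ser): third position 2-fold.
Codon 7 CCA (Pro): third position 4-fold.
Codon 8 GCT (Ala): third position 4-fold.
Four-fold degenerate third positions: 3.

3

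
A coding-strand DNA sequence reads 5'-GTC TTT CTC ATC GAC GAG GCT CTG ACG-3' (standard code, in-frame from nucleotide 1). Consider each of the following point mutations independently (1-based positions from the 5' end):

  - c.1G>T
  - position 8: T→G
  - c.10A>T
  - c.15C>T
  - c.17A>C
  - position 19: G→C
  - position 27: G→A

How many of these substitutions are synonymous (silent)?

Codon 1: GTC (Val) → TTC (Phe) — missense.
Codon 3: CTC (Leu) → CGC (Arg) — missense.
Codon 4: ATC (Ile) → TTC (Phe) — missense.
Codon 5: GAC (Asp) → GAT (Asp) — synonymous.
Codon 6: GAG (Glu) → GCG (Ala) — missense.
Codon 7: GCT (Ala) → CCT (Pro) — missense.
Codon 9: ACG (Thr) → ACA (Thr) — synonymous.
Synonymous: 2 of 7.

2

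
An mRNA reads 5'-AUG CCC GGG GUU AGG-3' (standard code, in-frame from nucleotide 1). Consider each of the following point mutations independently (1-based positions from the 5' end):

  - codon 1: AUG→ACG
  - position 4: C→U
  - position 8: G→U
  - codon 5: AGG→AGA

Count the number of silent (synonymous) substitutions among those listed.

1

Codon 1: AUG (Met) → ACG (Thr) — missense.
Codon 2: CCC (Pro) → UCC (Ser) — missense.
Codon 3: GGG (Gly) → GUG (Val) — missense.
Codon 5: AGG (Arg) → AGA (Arg) — synonymous.
Synonymous: 1 of 4.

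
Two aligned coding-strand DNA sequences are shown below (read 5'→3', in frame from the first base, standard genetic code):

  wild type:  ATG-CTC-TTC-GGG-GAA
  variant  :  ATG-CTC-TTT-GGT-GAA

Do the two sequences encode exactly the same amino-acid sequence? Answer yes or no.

yes

Codon 1: ATG Met / ATG Met — identical.
Codon 2: CTC Leu / CTC Leu — identical.
Codon 3: TTC Phe / TTT Phe — synonymous.
Codon 4: GGG Gly / GGT Gly — synonymous.
Codon 5: GAA Glu / GAA Glu — identical.
Nonsynonymous differences: 0 → same protein.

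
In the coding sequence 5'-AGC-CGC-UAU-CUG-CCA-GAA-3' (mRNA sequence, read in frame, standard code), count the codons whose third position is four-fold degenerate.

3

Codon 1 AGC (Ser): third position 2-fold.
Codon 2 CGC (Arg): third position 4-fold.
Codon 3 UAU (Tyr): third position 2-fold.
Codon 4 CUG (Leu): third position 4-fold.
Codon 5 CCA (Pro): third position 4-fold.
Codon 6 GAA (Glu): third position 2-fold.
Four-fold degenerate third positions: 3.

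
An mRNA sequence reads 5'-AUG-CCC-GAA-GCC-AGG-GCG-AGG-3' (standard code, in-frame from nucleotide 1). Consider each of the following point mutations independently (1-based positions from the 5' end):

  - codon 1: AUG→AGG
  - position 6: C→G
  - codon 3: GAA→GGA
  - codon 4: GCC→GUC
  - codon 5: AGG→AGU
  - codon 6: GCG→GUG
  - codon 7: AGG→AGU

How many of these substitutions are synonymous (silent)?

1

Codon 1: AUG (Met) → AGG (Arg) — missense.
Codon 2: CCC (Pro) → CCG (Pro) — synonymous.
Codon 3: GAA (Glu) → GGA (Gly) — missense.
Codon 4: GCC (Ala) → GUC (Val) — missense.
Codon 5: AGG (Arg) → AGU (Ser) — missense.
Codon 6: GCG (Ala) → GUG (Val) — missense.
Codon 7: AGG (Arg) → AGU (Ser) — missense.
Synonymous: 1 of 7.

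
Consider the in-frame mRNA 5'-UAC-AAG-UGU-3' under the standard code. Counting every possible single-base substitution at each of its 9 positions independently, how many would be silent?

3

Codon 1 (UAC, Tyr): 1 synonymous substitution.
Codon 2 (AAG, Lys): 1 synonymous substitution.
Codon 3 (UGU, Cys): 1 synonymous substitution.
Total: 1 + 1 + 1 = 3.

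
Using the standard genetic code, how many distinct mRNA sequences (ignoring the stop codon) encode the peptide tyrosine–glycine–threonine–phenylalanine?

64

Tyr: 2 codons.
Gly: 4 codons.
Thr: 4 codons.
Phe: 2 codons.
2 × 4 × 4 × 2 = 64.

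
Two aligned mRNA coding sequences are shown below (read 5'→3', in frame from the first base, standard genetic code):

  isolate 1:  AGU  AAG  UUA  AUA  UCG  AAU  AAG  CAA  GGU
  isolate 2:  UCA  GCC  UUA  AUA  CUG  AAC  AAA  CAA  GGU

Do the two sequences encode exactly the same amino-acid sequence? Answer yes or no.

Codon 1: AGU Ser / UCA Ser — synonymous.
Codon 2: AAG Lys / GCC Ala — nonsynonymous.
Codon 3: UUA Leu / UUA Leu — identical.
Codon 4: AUA Ile / AUA Ile — identical.
Codon 5: UCG Ser / CUG Leu — nonsynonymous.
Codon 6: AAU Asn / AAC Asn — synonymous.
Codon 7: AAG Lys / AAA Lys — synonymous.
Codon 8: CAA Gln / CAA Gln — identical.
Codon 9: GGU Gly / GGU Gly — identical.
Nonsynonymous differences: 2 → different protein.

no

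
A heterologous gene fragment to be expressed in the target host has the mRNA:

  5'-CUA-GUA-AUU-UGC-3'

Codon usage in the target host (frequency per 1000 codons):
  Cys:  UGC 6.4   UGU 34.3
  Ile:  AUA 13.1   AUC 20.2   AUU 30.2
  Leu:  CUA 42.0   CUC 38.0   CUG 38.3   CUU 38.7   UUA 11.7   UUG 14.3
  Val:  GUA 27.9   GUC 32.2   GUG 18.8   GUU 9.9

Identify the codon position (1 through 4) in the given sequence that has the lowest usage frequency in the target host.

Codon 1 CUA (Leu): 42.0 per 1000.
Codon 2 GUA (Val): 27.9 per 1000.
Codon 3 AUU (Ile): 30.2 per 1000.
Codon 4 UGC (Cys): 6.4 per 1000.
Lowest frequency is 6.4 at codon 4.

4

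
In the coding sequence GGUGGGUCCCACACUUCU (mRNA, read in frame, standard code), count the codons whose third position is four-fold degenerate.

Codon 1 GGU (Gly): third position 4-fold.
Codon 2 GGG (Gly): third position 4-fold.
Codon 3 UCC (Ser): third position 4-fold.
Codon 4 CAC (His): third position 2-fold.
Codon 5 ACU (Thr): third position 4-fold.
Codon 6 UCU (Ser): third position 4-fold.
Four-fold degenerate third positions: 5.

5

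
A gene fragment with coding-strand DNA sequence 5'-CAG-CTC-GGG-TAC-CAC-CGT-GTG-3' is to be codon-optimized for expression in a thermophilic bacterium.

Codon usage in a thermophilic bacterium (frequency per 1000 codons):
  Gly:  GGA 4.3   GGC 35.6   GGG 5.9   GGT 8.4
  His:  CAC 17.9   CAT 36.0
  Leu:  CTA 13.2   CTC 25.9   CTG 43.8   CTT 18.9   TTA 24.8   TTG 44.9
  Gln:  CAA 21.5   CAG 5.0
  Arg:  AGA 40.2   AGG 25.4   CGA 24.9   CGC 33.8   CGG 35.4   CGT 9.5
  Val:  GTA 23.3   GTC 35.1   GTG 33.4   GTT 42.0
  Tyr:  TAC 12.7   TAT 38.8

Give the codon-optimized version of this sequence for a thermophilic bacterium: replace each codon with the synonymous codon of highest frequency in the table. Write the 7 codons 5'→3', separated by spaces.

CAA TTG GGC TAT CAT AGA GTT

Codon 1 (Gln): best is CAA at 21.5.
Codon 2 (Leu): best is TTG at 44.9.
Codon 3 (Gly): best is GGC at 35.6.
Codon 4 (Tyr): best is TAT at 38.8.
Codon 5 (His): best is CAT at 36.0.
Codon 6 (Arg): best is AGA at 40.2.
Codon 7 (Val): best is GTT at 42.0.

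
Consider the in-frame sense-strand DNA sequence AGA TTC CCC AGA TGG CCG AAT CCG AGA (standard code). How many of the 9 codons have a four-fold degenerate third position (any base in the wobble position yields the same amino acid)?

3

Codon 1 AGA (Arg): third position 2-fold.
Codon 2 TTC (Phe): third position 2-fold.
Codon 3 CCC (Pro): third position 4-fold.
Codon 4 AGA (Arg): third position 2-fold.
Codon 5 TGG (Trp): third position 1-fold.
Codon 6 CCG (Pro): third position 4-fold.
Codon 7 AAT (Asn): third position 2-fold.
Codon 8 CCG (Pro): third position 4-fold.
Codon 9 AGA (Arg): third position 2-fold.
Four-fold degenerate third positions: 3.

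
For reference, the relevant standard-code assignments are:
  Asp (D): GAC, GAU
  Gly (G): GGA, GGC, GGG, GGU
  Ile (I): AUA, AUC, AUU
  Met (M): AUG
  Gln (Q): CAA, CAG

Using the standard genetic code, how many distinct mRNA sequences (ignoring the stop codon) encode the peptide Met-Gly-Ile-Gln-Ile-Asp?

Met: 1 codon.
Gly: 4 codons.
Ile: 3 codons.
Gln: 2 codons.
Ile: 3 codons.
Asp: 2 codons.
1 × 4 × 3 × 2 × 3 × 2 = 144.

144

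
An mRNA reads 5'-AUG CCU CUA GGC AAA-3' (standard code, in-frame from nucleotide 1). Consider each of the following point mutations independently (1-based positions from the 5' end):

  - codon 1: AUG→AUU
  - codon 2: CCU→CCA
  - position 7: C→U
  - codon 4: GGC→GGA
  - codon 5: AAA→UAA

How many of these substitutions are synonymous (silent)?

3

Codon 1: AUG (Met) → AUU (Ile) — missense.
Codon 2: CCU (Pro) → CCA (Pro) — synonymous.
Codon 3: CUA (Leu) → UUA (Leu) — synonymous.
Codon 4: GGC (Gly) → GGA (Gly) — synonymous.
Codon 5: AAA (Lys) → UAA (Stop) — nonsense.
Synonymous: 3 of 5.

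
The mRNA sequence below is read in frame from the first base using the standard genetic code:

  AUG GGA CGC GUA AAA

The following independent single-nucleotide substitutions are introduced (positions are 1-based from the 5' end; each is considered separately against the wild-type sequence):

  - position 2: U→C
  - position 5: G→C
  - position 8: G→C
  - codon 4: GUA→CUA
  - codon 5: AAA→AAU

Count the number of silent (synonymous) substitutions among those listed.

Codon 1: AUG (Met) → ACG (Thr) — missense.
Codon 2: GGA (Gly) → GCA (Ala) — missense.
Codon 3: CGC (Arg) → CCC (Pro) — missense.
Codon 4: GUA (Val) → CUA (Leu) — missense.
Codon 5: AAA (Lys) → AAU (Asn) — missense.
Synonymous: 0 of 5.

0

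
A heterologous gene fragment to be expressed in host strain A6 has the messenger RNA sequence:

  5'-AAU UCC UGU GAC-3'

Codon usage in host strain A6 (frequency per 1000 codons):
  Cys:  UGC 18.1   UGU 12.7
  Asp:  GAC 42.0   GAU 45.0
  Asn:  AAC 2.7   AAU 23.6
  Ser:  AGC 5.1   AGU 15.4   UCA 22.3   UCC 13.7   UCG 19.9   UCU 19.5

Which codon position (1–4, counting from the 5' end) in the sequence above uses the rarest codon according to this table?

3

Codon 1 AAU (Asn): 23.6 per 1000.
Codon 2 UCC (Ser): 13.7 per 1000.
Codon 3 UGU (Cys): 12.7 per 1000.
Codon 4 GAC (Asp): 42.0 per 1000.
Lowest frequency is 12.7 at codon 3.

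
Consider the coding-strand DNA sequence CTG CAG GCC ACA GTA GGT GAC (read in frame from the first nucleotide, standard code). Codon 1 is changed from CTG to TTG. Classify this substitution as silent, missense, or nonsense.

Position 1 falls in codon 1: CTG → Leu.
After the substitution the codon is TTG → Leu.
Both encode Leu, so the change is synonymous.

silent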